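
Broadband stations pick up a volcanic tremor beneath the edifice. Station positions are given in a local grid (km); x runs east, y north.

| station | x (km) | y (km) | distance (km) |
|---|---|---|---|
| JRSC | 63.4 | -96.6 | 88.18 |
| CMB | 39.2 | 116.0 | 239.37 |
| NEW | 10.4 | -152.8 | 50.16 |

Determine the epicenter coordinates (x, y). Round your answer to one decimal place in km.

-22.8 km east, -115.2 km north

Circle about each station: (x − 63.4)² + (y + 96.6)² = 88.18²; (x − 39.2)² + (y − 116.0)² = 239.37²; (x − 10.4)² + (y + 152.8)² = 50.16².
Subtracting the JRSC equation from the CMB and NEW equations removes the quadratic terms:
-48.4 x + 425.2 y = -47880.76
-106.0 x − 112.4 y = 15364.57
Solving the 2×2 system: x ≈ -22.8, y ≈ -115.2 km.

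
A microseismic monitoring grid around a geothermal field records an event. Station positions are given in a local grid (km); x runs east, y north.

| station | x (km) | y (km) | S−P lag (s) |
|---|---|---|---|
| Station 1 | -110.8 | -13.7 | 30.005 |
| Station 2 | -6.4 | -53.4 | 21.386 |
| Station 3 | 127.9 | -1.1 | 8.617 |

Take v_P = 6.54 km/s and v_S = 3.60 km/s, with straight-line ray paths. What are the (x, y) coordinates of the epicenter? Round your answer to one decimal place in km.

(115.6, 66.8)

Distance from S−P lag: d = Δt · v_P v_S / (v_P − v_S) = Δt · (6.54·3.60)/(6.54−3.60) ≈ 8.0082·Δt.
So d_Station 1 = 240.28, d_Station 2 = 171.26, d_Station 3 = 69.01 km.
Circle about each station: (x + 110.8)² + (y + 13.7)² = 240.28²; (x + 6.4)² + (y + 53.4)² = 171.26²; (x − 127.9)² + (y + 1.1)² = 69.01².
Subtracting the Station 1 equation from the Station 2 and Station 3 equations removes the quadratic terms:
208.8 x − 79.4 y = 18832.68
477.4 x + 25.2 y = 56867.39
Solving the 2×2 system: x ≈ 115.6, y ≈ 66.8 km.
Check against Station 1 (with the unrounded x, y): √((x + 110.8)²+(y + 13.7)²) = 240.28 ≈ 240.28 km. ✓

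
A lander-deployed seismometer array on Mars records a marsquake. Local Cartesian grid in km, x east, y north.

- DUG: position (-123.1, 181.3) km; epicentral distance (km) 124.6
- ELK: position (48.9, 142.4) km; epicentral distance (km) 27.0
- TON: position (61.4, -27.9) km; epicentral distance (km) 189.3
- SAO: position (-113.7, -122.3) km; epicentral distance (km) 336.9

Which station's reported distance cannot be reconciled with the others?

DUG

Solve using three stations at a time. Using ELK, TON, SAO (subtract circle equations pairwise → linear system) gives (x, y) ≈ (68.2, 161.3).
Distances from that point to each station vs reported:
  DUG: calculated 192.3 vs reported 124.6 → residual 67.7 km
  ELK: calculated 27.0 vs reported 27.0 → residual 0.0 km
  TON: calculated 189.3 vs reported 189.3 → residual 0.0 km
  SAO: calculated 336.9 vs reported 336.9 → residual 0.0 km
ELK, TON, SAO are mutually consistent (residuals ≈ 0); DUG is off by 67.7 km.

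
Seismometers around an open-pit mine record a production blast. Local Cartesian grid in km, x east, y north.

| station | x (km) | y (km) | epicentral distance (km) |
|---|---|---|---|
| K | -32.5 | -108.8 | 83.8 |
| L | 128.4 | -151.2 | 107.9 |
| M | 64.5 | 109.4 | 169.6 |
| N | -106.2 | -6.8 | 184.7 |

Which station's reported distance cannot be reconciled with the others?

Solve using three stations at a time. Using L, M, N (subtract circle equations pairwise → linear system) gives (x, y) ≈ (70.6, -60.1).
Distances from that point to each station vs reported:
  K: calculated 114.1 vs reported 83.8 → residual 30.3 km
  L: calculated 107.9 vs reported 107.9 → residual 0.0 km
  M: calculated 169.6 vs reported 169.6 → residual 0.0 km
  N: calculated 184.7 vs reported 184.7 → residual 0.0 km
L, M, N are mutually consistent (residuals ≈ 0); K is off by 30.3 km.

K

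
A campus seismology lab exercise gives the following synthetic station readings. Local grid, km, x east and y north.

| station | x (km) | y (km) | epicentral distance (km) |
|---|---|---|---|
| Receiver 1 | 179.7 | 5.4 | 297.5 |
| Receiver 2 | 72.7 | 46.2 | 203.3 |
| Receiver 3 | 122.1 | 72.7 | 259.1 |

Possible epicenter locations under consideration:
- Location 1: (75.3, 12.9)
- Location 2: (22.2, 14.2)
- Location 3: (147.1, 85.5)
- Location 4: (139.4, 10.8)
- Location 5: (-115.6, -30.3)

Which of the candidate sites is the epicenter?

Location 5

For each candidate, compare |candidate − station| to the reported distance:
Location 1: residuals Receiver 1 192.8, Receiver 2 169.9, Receiver 3 183.2 → max 192.8 km
Location 2: residuals Receiver 1 139.8, Receiver 2 143.5, Receiver 3 143.3 → max 143.5 km
Location 3: residuals Receiver 1 211.0, Receiver 2 119.2, Receiver 3 231.0 → max 231.0 km
Location 4: residuals Receiver 1 256.8, Receiver 2 127.8, Receiver 3 194.8 → max 256.8 km
Location 5: residuals Receiver 1 0.0, Receiver 2 0.1, Receiver 3 0.0 → max 0.1 km
Only Location 5 has all residuals ≈ 0.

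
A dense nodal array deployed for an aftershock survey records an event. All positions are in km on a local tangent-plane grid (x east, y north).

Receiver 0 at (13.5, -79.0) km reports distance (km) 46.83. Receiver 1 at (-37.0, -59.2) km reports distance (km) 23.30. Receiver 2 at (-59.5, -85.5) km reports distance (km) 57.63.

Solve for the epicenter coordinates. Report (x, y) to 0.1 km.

Circle about each station: (x − 13.5)² + (y + 79.0)² = 46.83²; (x + 37.0)² + (y + 59.2)² = 23.30²; (x + 59.5)² + (y + 85.5)² = 57.63².
Subtracting pairs of circle equations eliminates x²+y² and gives linear equations (the radical axes):
-101.0 x + 39.6 y = 100.55
-146.0 x − 13.0 y = 3299.08
Solving the 2×2 system: x ≈ -18.6, y ≈ -44.9 km.

x ≈ -18.6 km, y ≈ -44.9 km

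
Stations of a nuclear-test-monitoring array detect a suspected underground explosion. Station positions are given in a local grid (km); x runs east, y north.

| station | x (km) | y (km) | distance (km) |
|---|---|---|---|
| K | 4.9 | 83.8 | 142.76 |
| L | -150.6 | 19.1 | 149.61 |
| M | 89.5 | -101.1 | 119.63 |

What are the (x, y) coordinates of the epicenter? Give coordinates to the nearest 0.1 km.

x ≈ -21.5 km, y ≈ -56.5 km

Circle about each station: (x − 4.9)² + (y − 83.8)² = 142.76²; (x + 150.6)² + (y − 19.1)² = 149.61²; (x − 89.5)² + (y + 101.1)² = 119.63².
Subtracting pairs of circle equations eliminates x²+y² and gives linear equations (the radical axes):
-311.0 x − 129.4 y = 13995.99
169.2 x − 369.8 y = 17254.09
Solving the 2×2 system: x ≈ -21.5, y ≈ -56.5 km.
Check against K (with the unrounded x, y): √((x − 4.9)²+(y − 83.8)²) = 142.76 ≈ 142.76 km. ✓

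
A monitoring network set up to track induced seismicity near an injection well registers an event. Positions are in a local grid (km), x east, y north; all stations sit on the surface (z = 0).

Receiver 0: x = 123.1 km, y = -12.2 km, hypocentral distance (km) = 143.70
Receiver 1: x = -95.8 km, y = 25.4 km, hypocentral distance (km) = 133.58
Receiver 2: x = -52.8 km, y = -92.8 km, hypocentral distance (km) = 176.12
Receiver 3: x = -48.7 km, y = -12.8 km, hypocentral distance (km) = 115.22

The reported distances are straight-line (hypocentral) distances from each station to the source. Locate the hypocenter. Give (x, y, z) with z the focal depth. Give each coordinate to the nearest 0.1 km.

Each station gives a sphere (x−x_i)² + (y−y_i)² + z² = d_i² (stations at z=0).
Subtracting the Receiver 0 sphere from Receiver 1 and Receiver 2: z² cancels, leaving linear equations in x and y:
-437.8 x + 75.2 y = -2673.58
-351.8 x − 161.2 y = -14271.33
Solving: x ≈ 15.502, y ≈ 54.700 km (keep extra digits for the depth step; rounded: 15.5, 54.7).
Then from the Receiver 0 sphere: z² = 143.70² − (x − 123.1)² − (y + 12.2)² with x = 15.502, y = 54.700, so z ≈ 67.799 ≈ 67.8 km.

x ≈ 15.5 km, y ≈ 54.7 km, depth ≈ 67.8 km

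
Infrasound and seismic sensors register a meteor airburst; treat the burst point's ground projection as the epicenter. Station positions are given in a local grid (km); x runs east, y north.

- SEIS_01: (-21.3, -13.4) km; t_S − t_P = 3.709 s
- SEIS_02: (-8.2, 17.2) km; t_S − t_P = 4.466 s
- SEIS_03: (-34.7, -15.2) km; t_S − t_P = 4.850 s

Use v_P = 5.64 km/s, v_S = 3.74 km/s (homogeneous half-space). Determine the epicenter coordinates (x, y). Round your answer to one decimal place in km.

Distance from S−P lag: d = Δt · v_P v_S / (v_P − v_S) = Δt · (5.64·3.74)/(5.64−3.74) ≈ 11.1019·Δt.
So d_SEIS_01 = 41.18, d_SEIS_02 = 49.58, d_SEIS_03 = 53.84 km.
Circle about each station: (x + 21.3)² + (y + 13.4)² = 41.18²; (x + 8.2)² + (y − 17.2)² = 49.58²; (x + 34.7)² + (y + 15.2)² = 53.84².
Subtracting the SEIS_01 equation from the SEIS_02 and SEIS_03 equations removes the quadratic terms:
26.2 x + 61.2 y = -1032.55
-26.8 x − 3.6 y = -401.07
Solving the 2×2 system: x ≈ 18.3, y ≈ -24.7 km.

18.3 km east, -24.7 km north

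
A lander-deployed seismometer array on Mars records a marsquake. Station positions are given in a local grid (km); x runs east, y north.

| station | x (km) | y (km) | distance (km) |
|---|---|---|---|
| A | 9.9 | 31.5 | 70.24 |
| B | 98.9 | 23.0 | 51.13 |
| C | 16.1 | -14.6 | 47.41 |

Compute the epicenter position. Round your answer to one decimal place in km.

63.5 km east, -13.9 km north

Circle about each station: (x − 9.9)² + (y − 31.5)² = 70.24²; (x − 98.9)² + (y − 23.0)² = 51.13²; (x − 16.1)² + (y + 14.6)² = 47.41².
Subtracting the A equation from the B and C equations removes the quadratic terms:
178.0 x − 17.0 y = 11539.33
12.4 x − 92.2 y = 2068.06
Solving the 2×2 system: x ≈ 63.5, y ≈ -13.9 km.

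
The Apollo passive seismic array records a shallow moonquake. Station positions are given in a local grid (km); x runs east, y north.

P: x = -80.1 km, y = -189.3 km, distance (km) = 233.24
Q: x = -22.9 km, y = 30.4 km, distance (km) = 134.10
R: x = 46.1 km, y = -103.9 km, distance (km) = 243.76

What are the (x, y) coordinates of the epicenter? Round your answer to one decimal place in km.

Circle about each station: (x + 80.1)² + (y + 189.3)² = 233.24²; (x + 22.9)² + (y − 30.4)² = 134.10²; (x − 46.1)² + (y + 103.9)² = 243.76².
Subtracting the P equation from the Q and R equations removes the quadratic terms:
114.4 x + 439.4 y = -4383.84
252.4 x + 170.8 y = -34348.12
Solving the 2×2 system: x ≈ -157.0, y ≈ 30.9 km.
Check against P (with the unrounded x, y): √((x + 80.1)²+(y + 189.3)²) = 233.24 ≈ 233.24 km. ✓

-157.0 km east, 30.9 km north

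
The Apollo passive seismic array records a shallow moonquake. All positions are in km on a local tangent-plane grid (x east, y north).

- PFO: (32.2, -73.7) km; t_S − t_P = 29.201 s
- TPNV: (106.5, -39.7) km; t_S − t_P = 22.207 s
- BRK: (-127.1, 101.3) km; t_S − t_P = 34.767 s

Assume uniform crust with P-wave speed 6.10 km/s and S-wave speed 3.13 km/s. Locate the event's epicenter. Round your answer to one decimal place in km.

Distance from S−P lag: d = Δt · v_P v_S / (v_P − v_S) = Δt · (6.10·3.13)/(6.10−3.13) ≈ 6.4286·Δt.
So d_PFO = 187.72, d_TPNV = 142.76, d_BRK = 223.50 km.
Circle about each station: (x − 32.2)² + (y + 73.7)² = 187.72²; (x − 106.5)² + (y + 39.7)² = 142.76²; (x + 127.1)² + (y − 101.3)² = 223.50².
Subtracting the PFO equation from the TPNV and BRK equations removes the quadratic terms:
148.6 x + 68.0 y = 21308.19
-318.6 x + 350.0 y = 5234.12
Solving the 2×2 system: x ≈ 96.4, y ≈ 102.7 km.

x ≈ 96.4 km, y ≈ 102.7 km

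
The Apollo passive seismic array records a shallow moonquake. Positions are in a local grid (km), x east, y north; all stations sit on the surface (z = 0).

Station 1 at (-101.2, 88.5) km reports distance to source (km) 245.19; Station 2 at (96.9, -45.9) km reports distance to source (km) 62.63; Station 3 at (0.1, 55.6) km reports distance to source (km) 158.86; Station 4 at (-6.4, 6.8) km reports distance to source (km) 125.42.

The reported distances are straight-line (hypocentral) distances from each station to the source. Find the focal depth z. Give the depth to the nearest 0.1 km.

Each station gives a sphere (x−x_i)² + (y−y_i)² + z² = d_i² (stations at z=0).
Subtracting the Station 1 sphere from Station 2 and Station 3: z² cancels, leaving linear equations in x and y:
396.2 x − 268.8 y = 49618.35
202.6 x − 65.8 y = 19899.32
Solving: x ≈ 73.411, y ≈ -76.388 km (keep extra digits for the depth step; rounded: 73.4, -76.4).
Then from the Station 1 sphere: z² = 245.19² − (x + 101.2)² − (y − 88.5)² with x = 73.411, y = -76.388, so z ≈ 49.407 ≈ 49.4 km.

depth ≈ 49.4 km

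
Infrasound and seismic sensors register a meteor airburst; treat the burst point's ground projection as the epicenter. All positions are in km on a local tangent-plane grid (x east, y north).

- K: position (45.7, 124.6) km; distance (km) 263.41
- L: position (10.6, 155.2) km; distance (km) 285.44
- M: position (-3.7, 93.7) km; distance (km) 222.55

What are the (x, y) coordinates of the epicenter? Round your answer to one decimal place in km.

Circle about each station: (x − 45.7)² + (y − 124.6)² = 263.41²; (x − 10.6)² + (y − 155.2)² = 285.44²; (x + 3.7)² + (y − 93.7)² = 222.55².
Subtracting pairs of circle equations eliminates x²+y² and gives linear equations (the radical axes):
-70.2 x + 61.2 y = -5505.42
-98.8 x − 61.8 y = 11036.06
Solving the 2×2 system: x ≈ -32.3, y ≈ -127.0 km.

-32.3 km east, -127.0 km north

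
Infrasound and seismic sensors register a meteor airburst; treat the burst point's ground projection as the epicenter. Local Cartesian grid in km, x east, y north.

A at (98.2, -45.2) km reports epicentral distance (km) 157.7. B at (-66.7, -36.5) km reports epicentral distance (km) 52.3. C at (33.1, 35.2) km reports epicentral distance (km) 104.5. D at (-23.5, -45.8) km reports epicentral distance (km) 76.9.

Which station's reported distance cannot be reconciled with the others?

Solve using three stations at a time. Using B, C, D (subtract circle equations pairwise → linear system) gives (x, y) ≈ (-69.6, 15.8).
Distances from that point to each station vs reported:
  A: calculated 178.6 vs reported 157.7 → residual 20.9 km
  B: calculated 52.4 vs reported 52.3 → residual 0.1 km
  C: calculated 104.5 vs reported 104.5 → residual 0.0 km
  D: calculated 77.0 vs reported 76.9 → residual 0.1 km
B, C, D are mutually consistent (residuals ≈ 0); A is off by 20.9 km.

A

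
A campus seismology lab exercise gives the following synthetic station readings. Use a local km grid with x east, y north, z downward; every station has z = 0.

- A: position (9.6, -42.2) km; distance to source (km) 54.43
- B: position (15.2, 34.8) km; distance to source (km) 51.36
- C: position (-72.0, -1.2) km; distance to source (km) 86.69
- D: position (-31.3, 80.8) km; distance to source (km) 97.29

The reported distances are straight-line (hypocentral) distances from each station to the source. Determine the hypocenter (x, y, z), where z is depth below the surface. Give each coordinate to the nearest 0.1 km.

Each station gives a sphere (x−x_i)² + (y−y_i)² + z² = d_i² (stations at z=0).
Subtracting the A sphere from B and C: z² cancels, leaving linear equations in x and y:
11.2 x + 154.0 y = -106.14
-163.2 x + 82.0 y = -1240.09
Solving: x ≈ 6.997, y ≈ -1.198 km (keep extra digits for the depth step; rounded: 7.0, -1.2).
Then from the A sphere: z² = 54.43² − (x − 9.6)² − (y + 42.2)² with x = 6.997, y = -1.198, so z ≈ 35.703 ≈ 35.7 km.
Check against D (with the unrounded solution): distance 97.29 ≈ 97.29 km. ✓

x ≈ 7.0 km, y ≈ -1.2 km, depth ≈ 35.7 km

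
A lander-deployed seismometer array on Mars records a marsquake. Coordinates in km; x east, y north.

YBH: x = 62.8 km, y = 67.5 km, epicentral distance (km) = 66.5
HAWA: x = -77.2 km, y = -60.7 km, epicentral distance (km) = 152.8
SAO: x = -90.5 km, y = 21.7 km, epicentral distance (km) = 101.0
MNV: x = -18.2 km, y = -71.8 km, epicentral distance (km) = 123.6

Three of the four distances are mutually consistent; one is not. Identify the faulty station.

MNV

Solve using three stations at a time. Using YBH, HAWA, SAO (subtract circle equations pairwise → linear system) gives (x, y) ≈ (-3.6, 73.2).
Distances from that point to each station vs reported:
  YBH: calculated 66.6 vs reported 66.5 → residual 0.1 km
  HAWA: calculated 152.8 vs reported 152.8 → residual 0.0 km
  SAO: calculated 101.1 vs reported 101.0 → residual 0.1 km
  MNV: calculated 145.8 vs reported 123.6 → residual 22.2 km
YBH, HAWA, SAO are mutually consistent (residuals ≈ 0); MNV is off by 22.2 km.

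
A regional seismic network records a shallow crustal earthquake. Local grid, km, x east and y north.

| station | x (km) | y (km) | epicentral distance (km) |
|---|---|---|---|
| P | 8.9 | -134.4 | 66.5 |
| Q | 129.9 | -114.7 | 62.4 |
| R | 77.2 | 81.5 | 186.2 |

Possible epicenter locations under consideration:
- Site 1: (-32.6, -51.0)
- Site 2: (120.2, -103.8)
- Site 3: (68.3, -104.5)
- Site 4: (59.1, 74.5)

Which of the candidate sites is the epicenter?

For each candidate, compare |candidate − station| to the reported distance:
Site 1: residuals P 26.7, Q 112.1, R 14.1 → max 112.1 km
Site 2: residuals P 48.9, Q 47.8, R 4.0 → max 48.9 km
Site 3: residuals P 0.0, Q 0.0, R 0.0 → max 0.0 km
Site 4: residuals P 148.3, Q 139.6, R 166.8 → max 166.8 km
Only Site 3 has all residuals ≈ 0.

Site 3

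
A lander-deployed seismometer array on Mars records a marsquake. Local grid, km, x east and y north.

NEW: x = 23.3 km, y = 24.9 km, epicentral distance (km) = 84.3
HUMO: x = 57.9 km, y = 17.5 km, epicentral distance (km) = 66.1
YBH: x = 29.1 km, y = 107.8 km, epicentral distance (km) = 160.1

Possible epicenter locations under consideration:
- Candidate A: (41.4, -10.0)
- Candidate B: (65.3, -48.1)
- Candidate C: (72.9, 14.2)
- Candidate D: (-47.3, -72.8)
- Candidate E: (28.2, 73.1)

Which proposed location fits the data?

Candidate B

For each candidate, compare |candidate − station| to the reported distance:
Candidate A: residuals NEW 45.0, HUMO 34.0, YBH 41.7 → max 45.0 km
Candidate B: residuals NEW 0.1, HUMO 0.1, YBH 0.1 → max 0.1 km
Candidate C: residuals NEW 33.6, HUMO 50.7, YBH 56.8 → max 56.8 km
Candidate D: residuals NEW 36.2, HUMO 72.5, YBH 36.0 → max 72.5 km
Candidate E: residuals NEW 35.9, HUMO 3.1, YBH 125.4 → max 125.4 km
Only Candidate B has all residuals ≈ 0.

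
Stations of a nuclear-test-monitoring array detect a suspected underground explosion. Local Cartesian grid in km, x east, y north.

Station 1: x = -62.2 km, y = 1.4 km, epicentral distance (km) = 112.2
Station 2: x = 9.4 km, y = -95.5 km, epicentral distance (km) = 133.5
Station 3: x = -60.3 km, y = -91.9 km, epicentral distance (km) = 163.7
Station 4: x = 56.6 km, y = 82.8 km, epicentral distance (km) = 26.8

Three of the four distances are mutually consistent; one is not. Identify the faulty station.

Station 4

Solve using three stations at a time. Using Station 1, Station 2, Station 3 (subtract circle equations pairwise → linear system) gives (x, y) ≈ (45.5, 33.1).
Distances from that point to each station vs reported:
  Station 1: calculated 112.2 vs reported 112.2 → residual 0.0 km
  Station 2: calculated 133.5 vs reported 133.5 → residual 0.0 km
  Station 3: calculated 163.7 vs reported 163.7 → residual 0.0 km
  Station 4: calculated 51.0 vs reported 26.8 → residual 24.2 km
Station 1, Station 2, Station 3 are mutually consistent (residuals ≈ 0); Station 4 is off by 24.2 km.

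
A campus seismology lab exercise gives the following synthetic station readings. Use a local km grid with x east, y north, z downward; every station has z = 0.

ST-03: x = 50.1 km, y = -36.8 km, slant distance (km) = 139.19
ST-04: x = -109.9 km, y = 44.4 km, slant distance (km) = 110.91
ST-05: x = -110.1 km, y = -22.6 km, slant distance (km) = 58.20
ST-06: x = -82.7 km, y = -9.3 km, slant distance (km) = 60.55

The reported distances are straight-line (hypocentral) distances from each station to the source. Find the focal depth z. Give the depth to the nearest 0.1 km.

Each station gives a sphere (x−x_i)² + (y−y_i)² + z² = d_i² (stations at z=0).
Subtracting the ST-03 sphere from ST-04 and ST-05: z² cancels, leaving linear equations in x and y:
-320.0 x + 162.4 y = 17257.95
-320.4 x + 28.4 y = 24755.14
Solving: x ≈ -82.201, y ≈ -55.704 km (keep extra digits for the depth step; rounded: -82.2, -55.7).
Then from the ST-03 sphere: z² = 139.19² − (x − 50.1)² − (y + 36.8)² with x = -82.201, y = -55.704, so z ≈ 38.897 ≈ 38.9 km.
Check against ST-06 (with the unrounded solution): distance 60.55 ≈ 60.55 km. ✓

z ≈ 38.9 km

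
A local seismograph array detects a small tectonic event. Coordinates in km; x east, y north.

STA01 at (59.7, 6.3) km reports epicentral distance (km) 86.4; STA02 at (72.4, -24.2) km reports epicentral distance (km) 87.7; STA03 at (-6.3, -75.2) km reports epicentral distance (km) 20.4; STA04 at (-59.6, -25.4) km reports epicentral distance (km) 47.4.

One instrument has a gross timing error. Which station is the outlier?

STA03

Solve using three stations at a time. Using STA01, STA02, STA04 (subtract circle equations pairwise → linear system) gives (x, y) ≈ (-14.1, -38.6).
Distances from that point to each station vs reported:
  STA01: calculated 86.4 vs reported 86.4 → residual 0.0 km
  STA02: calculated 87.7 vs reported 87.7 → residual 0.0 km
  STA03: calculated 37.4 vs reported 20.4 → residual 17.0 km
  STA04: calculated 47.4 vs reported 47.4 → residual 0.0 km
STA01, STA02, STA04 are mutually consistent (residuals ≈ 0); STA03 is off by 17.0 km.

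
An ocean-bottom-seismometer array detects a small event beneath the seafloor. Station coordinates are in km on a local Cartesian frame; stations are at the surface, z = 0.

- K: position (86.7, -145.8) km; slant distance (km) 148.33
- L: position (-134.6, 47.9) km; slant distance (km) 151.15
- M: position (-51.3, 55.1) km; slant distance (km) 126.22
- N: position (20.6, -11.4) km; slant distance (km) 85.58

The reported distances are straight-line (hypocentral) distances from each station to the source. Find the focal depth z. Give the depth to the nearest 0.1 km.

Each station gives a sphere (x−x_i)² + (y−y_i)² + z² = d_i² (stations at z=0).
Subtracting the K sphere from L and M: z² cancels, leaving linear equations in x and y:
-442.6 x + 387.4 y = -9207.49
-276.0 x + 401.8 y = -17036.53
Solving: x ≈ -40.900, y ≈ -70.495 km (keep extra digits for the depth step; rounded: -40.9, -70.5).
Then from the K sphere: z² = 148.33² − (x − 86.7)² − (y + 145.8)² with x = -40.900, y = -70.495, so z ≈ 7.013 ≈ 7.0 km.
Check against N (with the unrounded solution): distance 85.58 ≈ 85.58 km. ✓

depth ≈ 7.0 km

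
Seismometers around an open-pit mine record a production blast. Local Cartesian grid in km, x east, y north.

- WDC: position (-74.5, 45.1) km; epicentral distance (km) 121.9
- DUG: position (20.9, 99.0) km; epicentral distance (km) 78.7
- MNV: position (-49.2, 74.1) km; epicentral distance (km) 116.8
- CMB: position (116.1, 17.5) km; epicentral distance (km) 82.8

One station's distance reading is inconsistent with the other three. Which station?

DUG

Solve using three stations at a time. Using WDC, MNV, CMB (subtract circle equations pairwise → linear system) gives (x, y) ≈ (36.5, -5.2).
Distances from that point to each station vs reported:
  WDC: calculated 121.9 vs reported 121.9 → residual 0.0 km
  DUG: calculated 105.4 vs reported 78.7 → residual 26.7 km
  MNV: calculated 116.8 vs reported 116.8 → residual 0.0 km
  CMB: calculated 82.8 vs reported 82.8 → residual 0.0 km
WDC, MNV, CMB are mutually consistent (residuals ≈ 0); DUG is off by 26.7 km.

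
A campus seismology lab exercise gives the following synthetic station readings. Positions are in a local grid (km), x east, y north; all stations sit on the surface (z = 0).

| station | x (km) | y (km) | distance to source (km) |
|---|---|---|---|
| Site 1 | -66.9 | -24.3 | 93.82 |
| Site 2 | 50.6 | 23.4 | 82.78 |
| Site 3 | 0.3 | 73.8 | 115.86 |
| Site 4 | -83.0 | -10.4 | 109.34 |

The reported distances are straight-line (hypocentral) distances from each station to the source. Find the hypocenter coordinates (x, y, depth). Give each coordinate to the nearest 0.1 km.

(12.1, -29.9, 50.3)

Each station gives a sphere (x−x_i)² + (y−y_i)² + z² = d_i² (stations at z=0).
Subtracting the Site 1 sphere from Site 2 and Site 3: z² cancels, leaving linear equations in x and y:
235.0 x + 95.4 y = -8.52
134.4 x + 196.2 y = -4240.92
Solving: x ≈ 12.105, y ≈ -29.907 km (keep extra digits for the depth step; rounded: 12.1, -29.9).
Then from the Site 1 sphere: z² = 93.82² − (x + 66.9)² − (y + 24.3)² with x = 12.105, y = -29.907, so z ≈ 50.289 ≈ 50.3 km.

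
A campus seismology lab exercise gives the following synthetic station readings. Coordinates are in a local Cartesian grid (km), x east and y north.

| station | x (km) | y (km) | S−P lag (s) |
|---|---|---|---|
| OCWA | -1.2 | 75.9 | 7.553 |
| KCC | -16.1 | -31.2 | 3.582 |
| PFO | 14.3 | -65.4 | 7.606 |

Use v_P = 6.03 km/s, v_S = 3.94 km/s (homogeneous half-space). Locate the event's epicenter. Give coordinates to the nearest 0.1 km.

(-41.9, 0.3)

Distance from S−P lag: d = Δt · v_P v_S / (v_P − v_S) = Δt · (6.03·3.94)/(6.03−3.94) ≈ 11.3676·Δt.
So d_OCWA = 85.86, d_KCC = 40.72, d_PFO = 86.46 km.
Circle about each station: (x + 1.2)² + (y − 75.9)² = 85.86²; (x + 16.1)² + (y + 31.2)² = 40.72²; (x − 14.3)² + (y + 65.4)² = 86.46².
Subtracting the OCWA equation from the KCC and PFO equations removes the quadratic terms:
-29.8 x − 214.2 y = 1184.22
31.0 x − 282.6 y = -1383.99
Solving the 2×2 system: x ≈ -41.9, y ≈ 0.3 km.
Check against OCWA (with the unrounded x, y): √((x + 1.2)²+(y − 75.9)²) = 85.86 ≈ 85.86 km. ✓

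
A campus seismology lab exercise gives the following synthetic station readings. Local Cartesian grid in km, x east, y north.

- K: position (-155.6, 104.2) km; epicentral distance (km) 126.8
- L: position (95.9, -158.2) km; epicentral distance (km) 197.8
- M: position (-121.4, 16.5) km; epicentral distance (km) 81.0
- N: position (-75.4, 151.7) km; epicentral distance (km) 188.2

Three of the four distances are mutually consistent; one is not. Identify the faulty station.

Solve using three stations at a time. Using L, M, N (subtract circle equations pairwise → linear system) gives (x, y) ≈ (-59.5, -35.8).
Distances from that point to each station vs reported:
  K: calculated 169.8 vs reported 126.8 → residual 43.0 km
  L: calculated 197.8 vs reported 197.8 → residual 0.0 km
  M: calculated 81.0 vs reported 81.0 → residual 0.0 km
  N: calculated 188.2 vs reported 188.2 → residual 0.0 km
L, M, N are mutually consistent (residuals ≈ 0); K is off by 43.0 km.

K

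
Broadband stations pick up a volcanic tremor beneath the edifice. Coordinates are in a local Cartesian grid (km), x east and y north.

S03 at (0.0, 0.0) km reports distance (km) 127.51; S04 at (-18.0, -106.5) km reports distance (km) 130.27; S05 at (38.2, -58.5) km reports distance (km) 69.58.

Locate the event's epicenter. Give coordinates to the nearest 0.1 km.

106.9 km east, -69.5 km north

Circle about each station: x² + y² = 127.51²; (x + 18.0)² + (y + 106.5)² = 130.27²; (x − 38.2)² + (y + 58.5)² = 69.58².
Subtracting pairs of circle equations eliminates x²+y² and gives linear equations (the radical axes):
-36.0 x − 213.0 y = 10954.78
76.4 x − 117.0 y = 16298.91
Solving the 2×2 system: x ≈ 106.9, y ≈ -69.5 km.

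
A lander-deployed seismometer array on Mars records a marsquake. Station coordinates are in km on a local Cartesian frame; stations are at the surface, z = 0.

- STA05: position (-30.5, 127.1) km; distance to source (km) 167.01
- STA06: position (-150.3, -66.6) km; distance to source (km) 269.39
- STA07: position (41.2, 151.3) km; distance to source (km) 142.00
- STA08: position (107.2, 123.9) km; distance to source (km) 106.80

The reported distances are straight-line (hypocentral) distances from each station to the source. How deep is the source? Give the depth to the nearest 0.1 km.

z ≈ 50.2 km

Each station gives a sphere (x−x_i)² + (y−y_i)² + z² = d_i² (stations at z=0).
Subtracting the STA05 sphere from STA06 and STA07: z² cancels, leaving linear equations in x and y:
-239.6 x − 387.4 y = -34737.64
143.4 x + 48.4 y = 15232.81
Solving: x ≈ 96.001, y ≈ 30.293 km (keep extra digits for the depth step; rounded: 96.0, 30.3).
Then from the STA05 sphere: z² = 167.01² − (x + 30.5)² − (y − 127.1)² with x = 96.001, y = 30.293, so z ≈ 50.182 ≈ 50.2 km.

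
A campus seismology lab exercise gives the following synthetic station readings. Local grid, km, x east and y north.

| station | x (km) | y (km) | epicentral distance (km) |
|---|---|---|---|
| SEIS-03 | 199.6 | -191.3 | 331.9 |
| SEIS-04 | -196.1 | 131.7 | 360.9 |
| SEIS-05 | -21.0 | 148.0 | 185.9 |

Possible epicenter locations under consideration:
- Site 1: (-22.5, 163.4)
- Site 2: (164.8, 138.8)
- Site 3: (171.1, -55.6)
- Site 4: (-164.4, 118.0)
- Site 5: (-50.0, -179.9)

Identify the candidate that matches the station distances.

For each candidate, compare |candidate − station| to the reported distance:
Site 1: residuals SEIS-03 86.6, SEIS-04 184.4, SEIS-05 170.4 → max 184.4 km
Site 2: residuals SEIS-03 0.0, SEIS-04 0.1, SEIS-05 0.1 → max 0.1 km
Site 3: residuals SEIS-03 193.2, SEIS-04 51.3, SEIS-05 94.0 → max 193.2 km
Site 4: residuals SEIS-03 145.8, SEIS-04 326.4, SEIS-05 39.4 → max 326.4 km
Site 5: residuals SEIS-03 82.0, SEIS-04 16.7, SEIS-05 143.3 → max 143.3 km
Only Site 2 has all residuals ≈ 0.

Site 2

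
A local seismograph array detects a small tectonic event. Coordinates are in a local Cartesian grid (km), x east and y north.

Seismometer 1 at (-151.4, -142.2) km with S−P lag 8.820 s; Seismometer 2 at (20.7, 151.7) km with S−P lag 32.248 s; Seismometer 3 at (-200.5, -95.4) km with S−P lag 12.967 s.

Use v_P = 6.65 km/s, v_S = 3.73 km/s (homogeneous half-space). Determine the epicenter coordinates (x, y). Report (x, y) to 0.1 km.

Distance from S−P lag: d = Δt · v_P v_S / (v_P − v_S) = Δt · (6.65·3.73)/(6.65−3.73) ≈ 8.4947·Δt.
So d_Seismometer 1 = 74.92, d_Seismometer 2 = 273.94, d_Seismometer 3 = 110.15 km.
Circle about each station: (x + 151.4)² + (y + 142.2)² = 74.92²; (x − 20.7)² + (y − 151.7)² = 273.94²; (x + 200.5)² + (y + 95.4)² = 110.15².
Subtracting the Seismometer 1 equation from the Seismometer 2 and Seismometer 3 equations removes the quadratic terms:
344.2 x + 587.8 y = -89131.54
-98.2 x + 93.6 y = -361.41
Solving the 2×2 system: x ≈ -90.4, y ≈ -98.7 km.

(-90.4, -98.7)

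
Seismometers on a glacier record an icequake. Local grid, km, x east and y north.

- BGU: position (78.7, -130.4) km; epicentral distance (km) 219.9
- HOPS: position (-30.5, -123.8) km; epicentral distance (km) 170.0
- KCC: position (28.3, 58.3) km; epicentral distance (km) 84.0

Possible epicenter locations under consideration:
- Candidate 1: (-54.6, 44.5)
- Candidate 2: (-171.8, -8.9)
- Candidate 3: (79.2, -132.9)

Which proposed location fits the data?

Candidate 1

For each candidate, compare |candidate − station| to the reported distance:
Candidate 1: residuals BGU 0.0, HOPS 0.0, KCC 0.0 → max 0.0 km
Candidate 2: residuals BGU 58.5, HOPS 12.1, KCC 127.1 → max 127.1 km
Candidate 3: residuals BGU 217.4, HOPS 59.9, KCC 113.9 → max 217.4 km
Only Candidate 1 has all residuals ≈ 0.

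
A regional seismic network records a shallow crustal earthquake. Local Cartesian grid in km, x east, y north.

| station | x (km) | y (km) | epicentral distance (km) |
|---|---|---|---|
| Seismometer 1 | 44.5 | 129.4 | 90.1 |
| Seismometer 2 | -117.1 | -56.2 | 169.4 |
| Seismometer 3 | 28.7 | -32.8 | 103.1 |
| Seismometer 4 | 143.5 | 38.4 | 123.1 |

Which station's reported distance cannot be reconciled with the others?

Solve using three stations at a time. Using Seismometer 1, Seismometer 2, Seismometer 4 (subtract circle equations pairwise → linear system) gives (x, y) ≈ (20.5, 42.6).
Distances from that point to each station vs reported:
  Seismometer 1: calculated 90.1 vs reported 90.1 → residual 0.0 km
  Seismometer 2: calculated 169.4 vs reported 169.4 → residual 0.0 km
  Seismometer 3: calculated 75.8 vs reported 103.1 → residual 27.3 km
  Seismometer 4: calculated 123.1 vs reported 123.1 → residual 0.0 km
Seismometer 1, Seismometer 2, Seismometer 4 are mutually consistent (residuals ≈ 0); Seismometer 3 is off by 27.3 km.

Seismometer 3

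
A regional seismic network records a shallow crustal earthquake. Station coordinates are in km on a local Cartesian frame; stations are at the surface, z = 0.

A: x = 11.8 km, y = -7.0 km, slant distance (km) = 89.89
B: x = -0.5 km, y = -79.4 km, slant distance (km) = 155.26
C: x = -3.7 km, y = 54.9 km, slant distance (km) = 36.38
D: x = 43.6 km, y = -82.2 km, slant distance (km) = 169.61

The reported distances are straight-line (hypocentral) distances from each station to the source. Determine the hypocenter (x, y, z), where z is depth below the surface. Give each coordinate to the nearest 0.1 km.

Each station gives a sphere (x−x_i)² + (y−y_i)² + z² = d_i² (stations at z=0).
Subtracting the A sphere from B and C: z² cancels, leaving linear equations in x and y:
-24.6 x − 144.8 y = -9909.09
-31.0 x + 123.8 y = 9596.17
Solving: x ≈ -21.605, y ≈ 72.103 km (keep extra digits for the depth step; rounded: -21.6, 72.1).
Then from the A sphere: z² = 89.89² − (x − 11.8)² − (y + 7.0)² with x = -21.605, y = 72.103, so z ≈ 26.590 ≈ 26.6 km.

(-21.6, 72.1, 26.6)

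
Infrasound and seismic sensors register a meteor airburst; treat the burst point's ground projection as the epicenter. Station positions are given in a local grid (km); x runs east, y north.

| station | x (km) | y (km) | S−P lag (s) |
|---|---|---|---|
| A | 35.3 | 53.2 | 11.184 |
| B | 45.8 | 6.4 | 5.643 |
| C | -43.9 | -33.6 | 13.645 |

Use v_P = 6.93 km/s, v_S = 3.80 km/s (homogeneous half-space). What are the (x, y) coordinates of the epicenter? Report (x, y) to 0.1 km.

70.9 km east, -33.9 km north

Distance from S−P lag: d = Δt · v_P v_S / (v_P − v_S) = Δt · (6.93·3.80)/(6.93−3.80) ≈ 8.4134·Δt.
So d_A = 94.10, d_B = 47.48, d_C = 114.80 km.
Circle about each station: (x − 35.3)² + (y − 53.2)² = 94.10²; (x − 45.8)² + (y − 6.4)² = 47.48²; (x + 43.9)² + (y + 33.6)² = 114.80².
Subtracting the A equation from the B and C equations removes the quadratic terms:
21.0 x − 93.6 y = 4662.73
-158.4 x − 173.6 y = -5344.39
Solving the 2×2 system: x ≈ 70.9, y ≈ -33.9 km.
Check against A (with the unrounded x, y): √((x − 35.3)²+(y − 53.2)²) = 94.10 ≈ 94.10 km. ✓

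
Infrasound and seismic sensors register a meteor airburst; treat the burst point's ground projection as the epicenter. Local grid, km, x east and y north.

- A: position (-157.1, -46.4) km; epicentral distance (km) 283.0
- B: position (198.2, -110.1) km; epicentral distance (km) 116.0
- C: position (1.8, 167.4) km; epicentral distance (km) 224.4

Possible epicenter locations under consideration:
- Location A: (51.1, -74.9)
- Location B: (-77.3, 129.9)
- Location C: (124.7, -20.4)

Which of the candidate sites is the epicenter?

For each candidate, compare |candidate − station| to the reported distance:
Location A: residuals A 72.9, B 35.3, C 22.9 → max 72.9 km
Location B: residuals A 89.5, B 249.4, C 136.9 → max 249.4 km
Location C: residuals A 0.0, B 0.0, C 0.0 → max 0.0 km
Only Location C has all residuals ≈ 0.

Location C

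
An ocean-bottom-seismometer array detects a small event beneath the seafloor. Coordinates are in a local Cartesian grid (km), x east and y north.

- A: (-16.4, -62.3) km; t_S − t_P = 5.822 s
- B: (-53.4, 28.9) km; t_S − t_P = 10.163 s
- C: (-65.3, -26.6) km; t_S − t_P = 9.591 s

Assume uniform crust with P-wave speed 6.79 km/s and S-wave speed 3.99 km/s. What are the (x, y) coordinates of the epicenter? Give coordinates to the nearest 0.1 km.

x ≈ 27.5 km, y ≈ -27.0 km

Distance from S−P lag: d = Δt · v_P v_S / (v_P − v_S) = Δt · (6.79·3.99)/(6.79−3.99) ≈ 9.6758·Δt.
So d_A = 56.33, d_B = 98.33, d_C = 92.80 km.
Circle about each station: (x + 16.4)² + (y + 62.3)² = 56.33²; (x + 53.4)² + (y − 28.9)² = 98.33²; (x + 65.3)² + (y + 26.6)² = 92.80².
Subtracting the A equation from the B and C equations removes the quadratic terms:
-74.0 x + 182.4 y = -6959.20
-97.8 x + 71.4 y = -4617.37
Solving the 2×2 system: x ≈ 27.5, y ≈ -27.0 km.
Check against A (with the unrounded x, y): √((x + 16.4)²+(y + 62.3)²) = 56.34 ≈ 56.33 km. ✓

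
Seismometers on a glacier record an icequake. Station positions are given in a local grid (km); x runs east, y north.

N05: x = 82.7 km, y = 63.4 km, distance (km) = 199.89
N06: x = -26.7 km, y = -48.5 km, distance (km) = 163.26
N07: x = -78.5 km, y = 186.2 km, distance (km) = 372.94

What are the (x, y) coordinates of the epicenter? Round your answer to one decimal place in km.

Circle about each station: (x − 82.7)² + (y − 63.4)² = 199.89²; (x + 26.7)² + (y + 48.5)² = 163.26²; (x + 78.5)² + (y − 186.2)² = 372.94².
Subtracting the N05 equation from the N06 and N07 equations removes the quadratic terms:
-218.8 x − 223.8 y = 5508.47
-322.4 x + 245.6 y = -69154.39
Solving the 2×2 system: x ≈ 112.2, y ≈ -134.3 km.

112.2 km east, -134.3 km north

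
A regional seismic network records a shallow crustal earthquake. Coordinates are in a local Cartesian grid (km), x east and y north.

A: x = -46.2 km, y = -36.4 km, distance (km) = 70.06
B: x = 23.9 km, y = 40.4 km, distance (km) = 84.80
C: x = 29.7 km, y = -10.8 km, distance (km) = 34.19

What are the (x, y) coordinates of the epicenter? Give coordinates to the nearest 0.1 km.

Circle about each station: (x + 46.2)² + (y + 36.4)² = 70.06²; (x − 23.9)² + (y − 40.4)² = 84.80²; (x − 29.7)² + (y + 10.8)² = 34.19².
Subtracting pairs of circle equations eliminates x²+y² and gives linear equations (the radical axes):
140.2 x + 153.6 y = -3538.67
151.8 x + 51.2 y = 1278.78
Solving the 2×2 system: x ≈ 23.4, y ≈ -44.4 km.
Check against A (with the unrounded x, y): √((x + 46.2)²+(y + 36.4)²) = 70.06 ≈ 70.06 km. ✓

(23.4, -44.4)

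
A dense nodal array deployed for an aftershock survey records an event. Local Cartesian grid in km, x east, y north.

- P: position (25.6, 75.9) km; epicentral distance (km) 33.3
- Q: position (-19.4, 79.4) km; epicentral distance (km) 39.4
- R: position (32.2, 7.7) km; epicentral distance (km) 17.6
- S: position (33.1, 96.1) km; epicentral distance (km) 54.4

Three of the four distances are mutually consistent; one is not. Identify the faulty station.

Solve using three stations at a time. Using P, Q, S (subtract circle equations pairwise → linear system) gives (x, y) ≈ (5.8, 48.9).
Distances from that point to each station vs reported:
  P: calculated 33.5 vs reported 33.3 → residual 0.2 km
  Q: calculated 39.5 vs reported 39.4 → residual 0.1 km
  R: calculated 49.0 vs reported 17.6 → residual 31.4 km
  S: calculated 54.5 vs reported 54.4 → residual 0.1 km
P, Q, S are mutually consistent (residuals ≈ 0); R is off by 31.4 km.

R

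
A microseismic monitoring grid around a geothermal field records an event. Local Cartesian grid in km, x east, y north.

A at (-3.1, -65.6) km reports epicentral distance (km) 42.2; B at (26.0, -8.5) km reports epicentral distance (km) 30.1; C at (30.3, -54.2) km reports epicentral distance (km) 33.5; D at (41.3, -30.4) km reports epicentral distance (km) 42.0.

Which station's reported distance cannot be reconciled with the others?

Solve using three stations at a time. Using A, B, D (subtract circle equations pairwise → linear system) gives (x, y) ≈ (-0.2, -23.5).
Distances from that point to each station vs reported:
  A: calculated 42.2 vs reported 42.2 → residual 0.0 km
  B: calculated 30.1 vs reported 30.1 → residual 0.0 km
  C: calculated 43.3 vs reported 33.5 → residual 9.8 km
  D: calculated 42.0 vs reported 42.0 → residual 0.0 km
A, B, D are mutually consistent (residuals ≈ 0); C is off by 9.8 km.

C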